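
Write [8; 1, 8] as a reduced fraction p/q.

Fold from the inside: start with 8/1.
  1 + 1/8 = 9/8
  8 + 8/9 = 80/9

80/9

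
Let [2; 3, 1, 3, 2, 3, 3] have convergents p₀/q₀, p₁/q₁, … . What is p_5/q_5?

Using pₖ = aₖpₖ₋₁ + pₖ₋₂, qₖ = aₖqₖ₋₁ + qₖ₋₂ (with p₋₁=1, p₋₂=0, q₋₁=0, q₋₂=1):
  k=0: a=2, p=2, q=1
  k=1: a=3, p=7, q=3
  k=2: a=1, p=9, q=4
  k=3: a=3, p=34, q=15
  k=4: a=2, p=77, q=34
  k=5: a=3, p=265, q=117

265/117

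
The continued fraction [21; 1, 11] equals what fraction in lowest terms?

263/12

Fold from the inside: start with 11/1.
  1 + 1/11 = 12/11
  21 + 11/12 = 263/12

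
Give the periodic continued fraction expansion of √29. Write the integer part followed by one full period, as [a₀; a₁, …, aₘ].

a₀ = ⌊√29⌋ = 5.
With m₀=0, d₀=1 and mₖ₊₁ = dₖaₖ − mₖ, dₖ₊₁ = (n − mₖ₊₁²)/dₖ, aₖ₊₁ = ⌊(a₀+mₖ₊₁)/dₖ₊₁⌋:
  k=1: m=5, d=4, a=2
  k=2: m=3, d=5, a=1
  k=3: m=2, d=5, a=1
  k=4: m=3, d=4, a=2
  k=5: m=5, d=1, a=10
d=1 and a=2a₀=10 at k=5, so the next step gives (m, d) = (5, 4) again — its k=1 value — and the period has length 5.

[5; 2, 1, 1, 2, 10]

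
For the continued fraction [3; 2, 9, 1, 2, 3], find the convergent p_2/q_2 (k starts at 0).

Using pₖ = aₖpₖ₋₁ + pₖ₋₂, qₖ = aₖqₖ₋₁ + qₖ₋₂ (with p₋₁=1, p₋₂=0, q₋₁=0, q₋₂=1):
  k=0: a=3, p=3, q=1
  k=1: a=2, p=7, q=2
  k=2: a=9, p=66, q=19

66/19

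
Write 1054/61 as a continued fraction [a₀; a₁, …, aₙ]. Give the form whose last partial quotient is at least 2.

[17; 3, 1, 1, 2, 3]

1054 = 17·61 + 17
61 = 3·17 + 10
17 = 1·10 + 7
10 = 1·7 + 3
7 = 2·3 + 1
3 = 3·1 + 0  (stop)
So 1054/61 = [17; 3, 1, 1, 2, 3].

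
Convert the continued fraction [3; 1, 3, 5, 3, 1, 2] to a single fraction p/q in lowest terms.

Using pₖ = aₖpₖ₋₁ + pₖ₋₂ and qₖ = aₖqₖ₋₁ + qₖ₋₂:
  k=0: a=3, p=3, q=1
  k=1: a=1, p=4, q=1
  k=2: a=3, p=15, q=4
  k=3: a=5, p=79, q=21
  k=4: a=3, p=252, q=67
  k=5: a=1, p=331, q=88
  k=6: a=2, p=914, q=243

914/243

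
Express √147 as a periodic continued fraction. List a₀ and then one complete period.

a₀ = ⌊√147⌋ = 12.

[12; 8, 24]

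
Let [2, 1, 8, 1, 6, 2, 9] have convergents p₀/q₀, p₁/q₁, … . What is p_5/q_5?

Using pₖ = aₖpₖ₋₁ + pₖ₋₂, qₖ = aₖqₖ₋₁ + qₖ₋₂ (with p₋₁=1, p₋₂=0, q₋₁=0, q₋₂=1):
  k=0: a=2, p=2, q=1
  k=1: a=1, p=3, q=1
  k=2: a=8, p=26, q=9
  k=3: a=1, p=29, q=10
  k=4: a=6, p=200, q=69
  k=5: a=2, p=429, q=148

429/148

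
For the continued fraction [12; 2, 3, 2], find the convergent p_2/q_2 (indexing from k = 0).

Using pₖ = aₖpₖ₋₁ + pₖ₋₂, qₖ = aₖqₖ₋₁ + qₖ₋₂ (with p₋₁=1, p₋₂=0, q₋₁=0, q₋₂=1):
  k=0: a=12, p=12, q=1
  k=1: a=2, p=25, q=2
  k=2: a=3, p=87, q=7

87/7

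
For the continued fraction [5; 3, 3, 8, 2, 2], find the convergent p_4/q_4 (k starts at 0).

Using pₖ = aₖpₖ₋₁ + pₖ₋₂, qₖ = aₖqₖ₋₁ + qₖ₋₂ (with p₋₁=1, p₋₂=0, q₋₁=0, q₋₂=1):
  k=0: a=5, p=5, q=1
  k=1: a=3, p=16, q=3
  k=2: a=3, p=53, q=10
  k=3: a=8, p=440, q=83
  k=4: a=2, p=933, q=176

933/176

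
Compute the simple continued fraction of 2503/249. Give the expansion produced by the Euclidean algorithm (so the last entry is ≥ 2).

[10; 19, 6, 2]

2503 = 10·249 + 13
249 = 19·13 + 2
13 = 6·2 + 1
2 = 2·1 + 0  (stop)
So 2503/249 = [10; 19, 6, 2].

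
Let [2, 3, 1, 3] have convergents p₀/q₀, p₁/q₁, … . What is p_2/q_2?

9/4

Using pₖ = aₖpₖ₋₁ + pₖ₋₂, qₖ = aₖqₖ₋₁ + qₖ₋₂ (with p₋₁=1, p₋₂=0, q₋₁=0, q₋₂=1):
  k=0: a=2, p=2, q=1
  k=1: a=3, p=7, q=3
  k=2: a=1, p=9, q=4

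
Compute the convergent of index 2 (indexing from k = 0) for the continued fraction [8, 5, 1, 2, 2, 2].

49/6

Using pₖ = aₖpₖ₋₁ + pₖ₋₂, qₖ = aₖqₖ₋₁ + qₖ₋₂ (with p₋₁=1, p₋₂=0, q₋₁=0, q₋₂=1):
  k=0: a=8, p=8, q=1
  k=1: a=5, p=41, q=5
  k=2: a=1, p=49, q=6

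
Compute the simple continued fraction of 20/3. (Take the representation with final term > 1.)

20 = 6·3 + 2
3 = 1·2 + 1
2 = 2·1 + 0  (stop)
So 20/3 = [6; 1, 2].

[6; 1, 2]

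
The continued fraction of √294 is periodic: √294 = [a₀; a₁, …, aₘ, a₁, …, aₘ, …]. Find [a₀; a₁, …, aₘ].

a₀ = ⌊√294⌋ = 17.

[17; 6, 1, 4, 1, 6, 34]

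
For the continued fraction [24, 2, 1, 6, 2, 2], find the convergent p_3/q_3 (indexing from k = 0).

487/20

Using pₖ = aₖpₖ₋₁ + pₖ₋₂, qₖ = aₖqₖ₋₁ + qₖ₋₂ (with p₋₁=1, p₋₂=0, q₋₁=0, q₋₂=1):
  k=0: a=24, p=24, q=1
  k=1: a=2, p=49, q=2
  k=2: a=1, p=73, q=3
  k=3: a=6, p=487, q=20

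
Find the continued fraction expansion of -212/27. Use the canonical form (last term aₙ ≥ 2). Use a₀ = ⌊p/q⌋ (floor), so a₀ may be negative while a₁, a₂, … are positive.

-212 = -8·27 + 4
27 = 6·4 + 3
4 = 1·3 + 1
3 = 3·1 + 0  (stop)
So -212/27 = [-8; 6, 1, 3].

[-8; 6, 1, 3]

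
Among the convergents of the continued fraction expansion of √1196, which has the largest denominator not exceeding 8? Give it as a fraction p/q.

242/7

√1196 = [34; 1, 1, 2, 1, 1, 68, …] (period length 6).
Convergents:
  p_0/q_0 = 34/1
  p_1/q_1 = 35/1
  p_2/q_2 = 69/2
  p_3/q_3 = 173/5
  p_4/q_4 = 242/7
  p_5/q_5 = 415/12
q_4 = 7 ≤ 8 < 12 = q_5, so the answer is 242/7.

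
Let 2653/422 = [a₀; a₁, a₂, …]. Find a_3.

2653 = 6·422 + 121   →  a_0 = 6
422 = 3·121 + 59   →  a_1 = 3
121 = 2·59 + 3   →  a_2 = 2
59 = 19·3 + 2   →  a_3 = 19

19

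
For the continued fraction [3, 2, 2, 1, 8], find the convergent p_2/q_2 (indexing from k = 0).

17/5

Using pₖ = aₖpₖ₋₁ + pₖ₋₂, qₖ = aₖqₖ₋₁ + qₖ₋₂ (with p₋₁=1, p₋₂=0, q₋₁=0, q₋₂=1):
  k=0: a=3, p=3, q=1
  k=1: a=2, p=7, q=2
  k=2: a=2, p=17, q=5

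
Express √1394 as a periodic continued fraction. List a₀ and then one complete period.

[37; 2, 1, 36, 1, 2, 74]

a₀ = ⌊√1394⌋ = 37.
With m₀=0, d₀=1 and mₖ₊₁ = dₖaₖ − mₖ, dₖ₊₁ = (n − mₖ₊₁²)/dₖ, aₖ₊₁ = ⌊(a₀+mₖ₊₁)/dₖ₊₁⌋:
  k=1: m=37, d=25, a=2
  k=2: m=13, d=49, a=1
  k=3: m=36, d=2, a=36
  k=4: m=36, d=49, a=1
  k=5: m=13, d=25, a=2
  k=6: m=37, d=1, a=74
d=1 and a=2a₀=74 at k=6, so the next step gives (m, d) = (37, 25) again — its k=1 value — and the period has length 6.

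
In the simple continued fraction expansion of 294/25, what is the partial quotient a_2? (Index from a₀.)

294 = 11·25 + 19   →  a_0 = 11
25 = 1·19 + 6   →  a_1 = 1
19 = 3·6 + 1   →  a_2 = 3

3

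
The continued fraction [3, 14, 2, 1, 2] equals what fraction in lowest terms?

353/115

Fold from the inside: start with 2/1.
  1 + 1/2 = 3/2
  2 + 2/3 = 8/3
  14 + 3/8 = 115/8
  3 + 8/115 = 353/115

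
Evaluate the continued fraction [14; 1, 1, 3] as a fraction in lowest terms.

Fold from the inside: start with 3/1.
  1 + 1/3 = 4/3
  1 + 3/4 = 7/4
  14 + 4/7 = 102/7

102/7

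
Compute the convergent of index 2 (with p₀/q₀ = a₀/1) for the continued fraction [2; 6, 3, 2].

Using pₖ = aₖpₖ₋₁ + pₖ₋₂, qₖ = aₖqₖ₋₁ + qₖ₋₂ (with p₋₁=1, p₋₂=0, q₋₁=0, q₋₂=1):
  k=0: a=2, p=2, q=1
  k=1: a=6, p=13, q=6
  k=2: a=3, p=41, q=19

41/19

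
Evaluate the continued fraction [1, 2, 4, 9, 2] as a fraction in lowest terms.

Fold from the inside: start with 2/1.
  9 + 1/2 = 19/2
  4 + 2/19 = 78/19
  2 + 19/78 = 175/78
  1 + 78/175 = 253/175

253/175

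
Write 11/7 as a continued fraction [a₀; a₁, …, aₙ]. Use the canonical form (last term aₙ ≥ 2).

[1; 1, 1, 3]

11 = 1·7 + 4
7 = 1·4 + 3
4 = 1·3 + 1
3 = 3·1 + 0  (stop)
So 11/7 = [1; 1, 1, 3].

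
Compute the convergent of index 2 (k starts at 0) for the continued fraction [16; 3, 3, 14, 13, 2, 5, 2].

163/10

Using pₖ = aₖpₖ₋₁ + pₖ₋₂, qₖ = aₖqₖ₋₁ + qₖ₋₂ (with p₋₁=1, p₋₂=0, q₋₁=0, q₋₂=1):
  k=0: a=16, p=16, q=1
  k=1: a=3, p=49, q=3
  k=2: a=3, p=163, q=10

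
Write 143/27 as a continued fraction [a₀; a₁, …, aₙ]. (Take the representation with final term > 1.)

[5; 3, 2, 1, 2]

143 = 5·27 + 8
27 = 3·8 + 3
8 = 2·3 + 2
3 = 1·2 + 1
2 = 2·1 + 0  (stop)
So 143/27 = [5; 3, 2, 1, 2].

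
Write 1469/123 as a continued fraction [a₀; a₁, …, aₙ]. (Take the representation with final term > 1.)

[11; 1, 16, 1, 1, 3]

1469 = 11*123 + 116
123 = 1*116 + 7
116 = 16*7 + 4
7 = 1*4 + 3
4 = 1*3 + 1
3 = 3*1 + 0  (stop)
So 1469/123 = [11; 1, 16, 1, 1, 3].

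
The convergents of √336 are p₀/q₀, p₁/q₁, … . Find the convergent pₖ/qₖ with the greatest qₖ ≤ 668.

6049/330

√336 = [18; 3, 36, …] (period length 2).
Convergents:
  p_0/q_0 = 18/1
  p_1/q_1 = 55/3
  p_2/q_2 = 1998/109
  p_3/q_3 = 6049/330
  p_4/q_4 = 219762/11989
q_3 = 330 ≤ 668 < 11989 = q_4, so the answer is 6049/330.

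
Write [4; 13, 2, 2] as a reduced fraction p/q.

273/67

Using pₖ = aₖpₖ₋₁ + pₖ₋₂ and qₖ = aₖqₖ₋₁ + qₖ₋₂:
  k=0: a=4, p=4, q=1
  k=1: a=13, p=53, q=13
  k=2: a=2, p=110, q=27
  k=3: a=2, p=273, q=67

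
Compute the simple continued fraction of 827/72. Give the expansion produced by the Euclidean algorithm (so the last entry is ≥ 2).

[11; 2, 17, 2]

827 = 11*72 + 35
72 = 2*35 + 2
35 = 17*2 + 1
2 = 2*1 + 0  (stop)
So 827/72 = [11; 2, 17, 2].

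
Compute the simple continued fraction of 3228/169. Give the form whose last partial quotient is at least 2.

[19; 9, 1, 16]

3228 = 19·169 + 17
169 = 9·17 + 16
17 = 1·16 + 1
16 = 16·1 + 0  (stop)
So 3228/169 = [19; 9, 1, 16].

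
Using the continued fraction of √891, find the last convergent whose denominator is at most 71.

597/20

√891 = [29; 1, 5, 1, 1, 1, 5, 1, 58, …] (period length 8).
Convergents:
  p_0/q_0 = 29/1
  p_1/q_1 = 30/1
  p_2/q_2 = 179/6
  p_3/q_3 = 209/7
  p_4/q_4 = 388/13
  p_5/q_5 = 597/20
  p_6/q_6 = 3373/113
q_5 = 20 ≤ 71 < 113 = q_6, so the answer is 597/20.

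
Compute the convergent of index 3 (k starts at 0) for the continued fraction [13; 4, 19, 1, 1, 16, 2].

Using pₖ = aₖpₖ₋₁ + pₖ₋₂, qₖ = aₖqₖ₋₁ + qₖ₋₂ (with p₋₁=1, p₋₂=0, q₋₁=0, q₋₂=1):
  k=0: a=13, p=13, q=1
  k=1: a=4, p=53, q=4
  k=2: a=19, p=1020, q=77
  k=3: a=1, p=1073, q=81

1073/81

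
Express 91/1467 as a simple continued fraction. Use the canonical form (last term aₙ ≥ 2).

[0; 16, 8, 3, 1, 2]

91 = 0×1467 + 91
1467 = 16×91 + 11
91 = 8×11 + 3
11 = 3×3 + 2
3 = 1×2 + 1
2 = 2×1 + 0  (stop)
So 91/1467 = [0; 16, 8, 3, 1, 2].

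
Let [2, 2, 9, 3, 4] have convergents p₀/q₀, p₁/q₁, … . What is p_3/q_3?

146/59

Using pₖ = aₖpₖ₋₁ + pₖ₋₂, qₖ = aₖqₖ₋₁ + qₖ₋₂ (with p₋₁=1, p₋₂=0, q₋₁=0, q₋₂=1):
  k=0: a=2, p=2, q=1
  k=1: a=2, p=5, q=2
  k=2: a=9, p=47, q=19
  k=3: a=3, p=146, q=59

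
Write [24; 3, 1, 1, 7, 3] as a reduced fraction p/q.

4031/166

Fold from the inside: start with 3/1.
  7 + 1/3 = 22/3
  1 + 3/22 = 25/22
  1 + 22/25 = 47/25
  3 + 25/47 = 166/47
  24 + 47/166 = 4031/166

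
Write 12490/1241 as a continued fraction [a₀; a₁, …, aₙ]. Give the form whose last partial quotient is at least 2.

12490 = 10·1241 + 80
1241 = 15·80 + 41
80 = 1·41 + 39
41 = 1·39 + 2
39 = 19·2 + 1
2 = 2·1 + 0  (stop)
So 12490/1241 = [10; 15, 1, 1, 19, 2].

[10; 15, 1, 1, 19, 2]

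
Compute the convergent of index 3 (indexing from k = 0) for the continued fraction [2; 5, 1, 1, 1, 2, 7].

24/11

Using pₖ = aₖpₖ₋₁ + pₖ₋₂, qₖ = aₖqₖ₋₁ + qₖ₋₂ (with p₋₁=1, p₋₂=0, q₋₁=0, q₋₂=1):
  k=0: a=2, p=2, q=1
  k=1: a=5, p=11, q=5
  k=2: a=1, p=13, q=6
  k=3: a=1, p=24, q=11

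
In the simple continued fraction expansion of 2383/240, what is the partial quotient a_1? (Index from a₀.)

2383 = 9·240 + 223   →  a_0 = 9
240 = 1·223 + 17   →  a_1 = 1

1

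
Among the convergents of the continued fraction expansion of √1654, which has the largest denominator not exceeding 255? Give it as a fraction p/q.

√1654 = [40; 1, 2, 40, 2, 1, 80, …] (period length 6).
Convergents:
  p_0/q_0 = 40/1
  p_1/q_1 = 41/1
  p_2/q_2 = 122/3
  p_3/q_3 = 4921/121
  p_4/q_4 = 9964/245
  p_5/q_5 = 14885/366
q_4 = 245 ≤ 255 < 366 = q_5, so the answer is 9964/245.

9964/245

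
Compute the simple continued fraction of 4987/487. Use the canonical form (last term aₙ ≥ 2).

4987 = 10·487 + 117
487 = 4·117 + 19
117 = 6·19 + 3
19 = 6·3 + 1
3 = 3·1 + 0  (stop)
So 4987/487 = [10; 4, 6, 6, 3].

[10; 4, 6, 6, 3]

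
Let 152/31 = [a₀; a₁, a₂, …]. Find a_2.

152 = 4·31 + 28   →  a_0 = 4
31 = 1·28 + 3   →  a_1 = 1
28 = 9·3 + 1   →  a_2 = 9

9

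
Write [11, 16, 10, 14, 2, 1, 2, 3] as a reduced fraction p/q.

695807/62900

Using pₖ = aₖpₖ₋₁ + pₖ₋₂ and qₖ = aₖqₖ₋₁ + qₖ₋₂:
  k=0: a=11, p=11, q=1
  k=1: a=16, p=177, q=16
  k=2: a=10, p=1781, q=161
  k=3: a=14, p=25111, q=2270
  k=4: a=2, p=52003, q=4701
  k=5: a=1, p=77114, q=6971
  k=6: a=2, p=206231, q=18643
  k=7: a=3, p=695807, q=62900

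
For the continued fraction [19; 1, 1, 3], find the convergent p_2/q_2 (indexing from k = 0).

Using pₖ = aₖpₖ₋₁ + pₖ₋₂, qₖ = aₖqₖ₋₁ + qₖ₋₂ (with p₋₁=1, p₋₂=0, q₋₁=0, q₋₂=1):
  k=0: a=19, p=19, q=1
  k=1: a=1, p=20, q=1
  k=2: a=1, p=39, q=2

39/2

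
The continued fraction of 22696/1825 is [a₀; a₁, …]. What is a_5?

2

22696 = 12·1825 + 796   →  a_0 = 12
1825 = 2·796 + 233   →  a_1 = 2
796 = 3·233 + 97   →  a_2 = 3
233 = 2·97 + 39   →  a_3 = 2
97 = 2·39 + 19   →  a_4 = 2
39 = 2·19 + 1   →  a_5 = 2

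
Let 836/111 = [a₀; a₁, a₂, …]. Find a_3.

7

836 = 7·111 + 59   →  a_0 = 7
111 = 1·59 + 52   →  a_1 = 1
59 = 1·52 + 7   →  a_2 = 1
52 = 7·7 + 3   →  a_3 = 7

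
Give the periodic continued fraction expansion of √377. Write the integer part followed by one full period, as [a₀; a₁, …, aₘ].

[19; 2, 2, 2, 38]

a₀ = ⌊√377⌋ = 19.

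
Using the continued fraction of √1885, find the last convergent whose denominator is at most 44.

√1885 = [43; 2, 2, 2, 86, …] (period length 4).
Convergents:
  p_0/q_0 = 43/1
  p_1/q_1 = 87/2
  p_2/q_2 = 217/5
  p_3/q_3 = 521/12
  p_4/q_4 = 45023/1037
q_3 = 12 ≤ 44 < 1037 = q_4, so the answer is 521/12.

521/12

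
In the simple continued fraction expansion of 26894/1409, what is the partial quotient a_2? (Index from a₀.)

26894 = 19·1409 + 123   →  a_0 = 19
1409 = 11·123 + 56   →  a_1 = 11
123 = 2·56 + 11   →  a_2 = 2

2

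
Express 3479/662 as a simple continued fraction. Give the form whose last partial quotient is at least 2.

3479 = 5·662 + 169
662 = 3·169 + 155
169 = 1·155 + 14
155 = 11·14 + 1
14 = 14·1 + 0  (stop)
So 3479/662 = [5; 3, 1, 11, 14].

[5; 3, 1, 11, 14]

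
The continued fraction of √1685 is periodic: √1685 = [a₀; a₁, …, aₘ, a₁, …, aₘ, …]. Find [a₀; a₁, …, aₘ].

[41; 20, 1, 1, 20, 82]

a₀ = ⌊√1685⌋ = 41.
With m₀=0, d₀=1 and mₖ₊₁ = dₖaₖ − mₖ, dₖ₊₁ = (n − mₖ₊₁²)/dₖ, aₖ₊₁ = ⌊(a₀+mₖ₊₁)/dₖ₊₁⌋:
  k=1: m=41, d=4, a=20
  k=2: m=39, d=41, a=1
  k=3: m=2, d=41, a=1
  k=4: m=39, d=4, a=20
  k=5: m=41, d=1, a=82
d=1 and a=2a₀=82 at k=5, so the next step gives (m, d) = (41, 4) again — its k=1 value — and the period has length 5.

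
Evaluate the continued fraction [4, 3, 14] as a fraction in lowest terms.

186/43

Using pₖ = aₖpₖ₋₁ + pₖ₋₂ and qₖ = aₖqₖ₋₁ + qₖ₋₂:
  k=0: a=4, p=4, q=1
  k=1: a=3, p=13, q=3
  k=2: a=14, p=186, q=43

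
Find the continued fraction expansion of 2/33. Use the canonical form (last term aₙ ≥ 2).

[0; 16, 2]

2 = 0·33 + 2
33 = 16·2 + 1
2 = 2·1 + 0  (stop)
So 2/33 = [0; 16, 2].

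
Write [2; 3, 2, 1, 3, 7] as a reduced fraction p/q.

618/269

Using pₖ = aₖpₖ₋₁ + pₖ₋₂ and qₖ = aₖqₖ₋₁ + qₖ₋₂:
  k=0: a=2, p=2, q=1
  k=1: a=3, p=7, q=3
  k=2: a=2, p=16, q=7
  k=3: a=1, p=23, q=10
  k=4: a=3, p=85, q=37
  k=5: a=7, p=618, q=269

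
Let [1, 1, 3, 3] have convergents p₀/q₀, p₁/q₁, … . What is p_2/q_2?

Using pₖ = aₖpₖ₋₁ + pₖ₋₂, qₖ = aₖqₖ₋₁ + qₖ₋₂ (with p₋₁=1, p₋₂=0, q₋₁=0, q₋₂=1):
  k=0: a=1, p=1, q=1
  k=1: a=1, p=2, q=1
  k=2: a=3, p=7, q=4

7/4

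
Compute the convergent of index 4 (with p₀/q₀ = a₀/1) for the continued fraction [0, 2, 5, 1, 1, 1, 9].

11/24

Using pₖ = aₖpₖ₋₁ + pₖ₋₂, qₖ = aₖqₖ₋₁ + qₖ₋₂ (with p₋₁=1, p₋₂=0, q₋₁=0, q₋₂=1):
  k=0: a=0, p=0, q=1
  k=1: a=2, p=1, q=2
  k=2: a=5, p=5, q=11
  k=3: a=1, p=6, q=13
  k=4: a=1, p=11, q=24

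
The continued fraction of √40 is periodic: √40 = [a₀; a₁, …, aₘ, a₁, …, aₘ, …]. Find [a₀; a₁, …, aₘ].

a₀ = ⌊√40⌋ = 6.
With m₀=0, d₀=1 and mₖ₊₁ = dₖaₖ − mₖ, dₖ₊₁ = (n − mₖ₊₁²)/dₖ, aₖ₊₁ = ⌊(a₀+mₖ₊₁)/dₖ₊₁⌋:
  k=1: m=6, d=4, a=3
  k=2: m=6, d=1, a=12
d=1 and a=2a₀=12 at k=2, so the next step gives (m, d) = (6, 4) again — its k=1 value — and the period has length 2.

[6; 3, 12]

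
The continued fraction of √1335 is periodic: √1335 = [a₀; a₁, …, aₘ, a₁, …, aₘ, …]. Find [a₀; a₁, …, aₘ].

a₀ = ⌊√1335⌋ = 36.
With m₀=0, d₀=1 and mₖ₊₁ = dₖaₖ − mₖ, dₖ₊₁ = (n − mₖ₊₁²)/dₖ, aₖ₊₁ = ⌊(a₀+mₖ₊₁)/dₖ₊₁⌋:
  k=1: m=36, d=39, a=1
  k=2: m=3, d=34, a=1
  k=3: m=31, d=11, a=6
  k=4: m=35, d=10, a=7
  k=5: m=35, d=11, a=6
  k=6: m=31, d=34, a=1
  k=7: m=3, d=39, a=1
  k=8: m=36, d=1, a=72
d=1 and a=2a₀=72 at k=8, so the next step gives (m, d) = (36, 39) again — its k=1 value — and the period has length 8.

[36; 1, 1, 6, 7, 6, 1, 1, 72]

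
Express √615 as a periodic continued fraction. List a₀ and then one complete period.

[24; 1, 3, 1, 48]

a₀ = ⌊√615⌋ = 24.
With m₀=0, d₀=1 and mₖ₊₁ = dₖaₖ − mₖ, dₖ₊₁ = (n − mₖ₊₁²)/dₖ, aₖ₊₁ = ⌊(a₀+mₖ₊₁)/dₖ₊₁⌋:
  k=1: m=24, d=39, a=1
  k=2: m=15, d=10, a=3
  k=3: m=15, d=39, a=1
  k=4: m=24, d=1, a=48
d=1 and a=2a₀=48 at k=4, so the next step gives (m, d) = (24, 39) again — its k=1 value — and the period has length 4.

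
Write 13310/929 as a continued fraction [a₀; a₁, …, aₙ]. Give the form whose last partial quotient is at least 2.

[14; 3, 17, 1, 7, 2]

13310 = 14×929 + 304
929 = 3×304 + 17
304 = 17×17 + 15
17 = 1×15 + 2
15 = 7×2 + 1
2 = 2×1 + 0  (stop)
So 13310/929 = [14; 3, 17, 1, 7, 2].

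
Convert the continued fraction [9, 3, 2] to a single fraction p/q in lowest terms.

65/7

Using pₖ = aₖpₖ₋₁ + pₖ₋₂ and qₖ = aₖqₖ₋₁ + qₖ₋₂:
  k=0: a=9, p=9, q=1
  k=1: a=3, p=28, q=3
  k=2: a=2, p=65, q=7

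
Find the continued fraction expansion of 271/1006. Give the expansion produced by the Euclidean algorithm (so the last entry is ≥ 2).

271 = 0*1006 + 271
1006 = 3*271 + 193
271 = 1*193 + 78
193 = 2*78 + 37
78 = 2*37 + 4
37 = 9*4 + 1
4 = 4*1 + 0  (stop)
So 271/1006 = [0; 3, 1, 2, 2, 9, 4].

[0; 3, 1, 2, 2, 9, 4]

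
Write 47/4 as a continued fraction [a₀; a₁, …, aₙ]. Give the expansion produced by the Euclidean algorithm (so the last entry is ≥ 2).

[11; 1, 3]

47 = 11×4 + 3
4 = 1×3 + 1
3 = 3×1 + 0  (stop)
So 47/4 = [11; 1, 3].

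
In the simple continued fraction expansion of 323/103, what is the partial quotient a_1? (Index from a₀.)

323 = 3·103 + 14   →  a_0 = 3
103 = 7·14 + 5   →  a_1 = 7

7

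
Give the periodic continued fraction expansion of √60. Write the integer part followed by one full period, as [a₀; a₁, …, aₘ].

a₀ = ⌊√60⌋ = 7.
With m₀=0, d₀=1 and mₖ₊₁ = dₖaₖ − mₖ, dₖ₊₁ = (n − mₖ₊₁²)/dₖ, aₖ₊₁ = ⌊(a₀+mₖ₊₁)/dₖ₊₁⌋:
  k=1: m=7, d=11, a=1
  k=2: m=4, d=4, a=2
  k=3: m=4, d=11, a=1
  k=4: m=7, d=1, a=14
d=1 and a=2a₀=14 at k=4, so the next step gives (m, d) = (7, 11) again — its k=1 value — and the period has length 4.

[7; 1, 2, 1, 14]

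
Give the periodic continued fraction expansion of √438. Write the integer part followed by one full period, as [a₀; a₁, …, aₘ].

[20; 1, 12, 1, 40]

a₀ = ⌊√438⌋ = 20.
With m₀=0, d₀=1 and mₖ₊₁ = dₖaₖ − mₖ, dₖ₊₁ = (n − mₖ₊₁²)/dₖ, aₖ₊₁ = ⌊(a₀+mₖ₊₁)/dₖ₊₁⌋:
  k=1: m=20, d=38, a=1
  k=2: m=18, d=3, a=12
  k=3: m=18, d=38, a=1
  k=4: m=20, d=1, a=40
d=1 and a=2a₀=40 at k=4, so the next step gives (m, d) = (20, 38) again — its k=1 value — and the period has length 4.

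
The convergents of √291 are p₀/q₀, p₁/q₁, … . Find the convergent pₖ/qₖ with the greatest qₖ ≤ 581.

9877/579

√291 = [17; 17, 34, …] (period length 2).
Convergents:
  p_0/q_0 = 17/1
  p_1/q_1 = 290/17
  p_2/q_2 = 9877/579
  p_3/q_3 = 168199/9860
q_2 = 579 ≤ 581 < 9860 = q_3, so the answer is 9877/579.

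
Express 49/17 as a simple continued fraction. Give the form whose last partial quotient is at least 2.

49 = 2*17 + 15
17 = 1*15 + 2
15 = 7*2 + 1
2 = 2*1 + 0  (stop)
So 49/17 = [2; 1, 7, 2].

[2; 1, 7, 2]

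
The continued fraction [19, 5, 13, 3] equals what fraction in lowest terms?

3897/203

Fold from the inside: start with 3/1.
  13 + 1/3 = 40/3
  5 + 3/40 = 203/40
  19 + 40/203 = 3897/203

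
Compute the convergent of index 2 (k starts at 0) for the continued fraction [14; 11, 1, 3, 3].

169/12

Using pₖ = aₖpₖ₋₁ + pₖ₋₂, qₖ = aₖqₖ₋₁ + qₖ₋₂ (with p₋₁=1, p₋₂=0, q₋₁=0, q₋₂=1):
  k=0: a=14, p=14, q=1
  k=1: a=11, p=155, q=11
  k=2: a=1, p=169, q=12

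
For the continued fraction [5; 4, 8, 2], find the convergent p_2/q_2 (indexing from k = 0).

Using pₖ = aₖpₖ₋₁ + pₖ₋₂, qₖ = aₖqₖ₋₁ + qₖ₋₂ (with p₋₁=1, p₋₂=0, q₋₁=0, q₋₂=1):
  k=0: a=5, p=5, q=1
  k=1: a=4, p=21, q=4
  k=2: a=8, p=173, q=33

173/33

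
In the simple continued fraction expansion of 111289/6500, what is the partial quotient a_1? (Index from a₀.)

8

111289 = 17·6500 + 789   →  a_0 = 17
6500 = 8·789 + 188   →  a_1 = 8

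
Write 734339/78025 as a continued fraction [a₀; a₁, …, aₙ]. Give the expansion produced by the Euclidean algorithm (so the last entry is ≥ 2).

734339 = 9×78025 + 32114
78025 = 2×32114 + 13797
32114 = 2×13797 + 4520
13797 = 3×4520 + 237
4520 = 19×237 + 17
237 = 13×17 + 16
17 = 1×16 + 1
16 = 16×1 + 0  (stop)
So 734339/78025 = [9; 2, 2, 3, 19, 13, 1, 16].

[9; 2, 2, 3, 19, 13, 1, 16]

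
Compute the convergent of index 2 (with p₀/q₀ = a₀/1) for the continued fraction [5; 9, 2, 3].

Using pₖ = aₖpₖ₋₁ + pₖ₋₂, qₖ = aₖqₖ₋₁ + qₖ₋₂ (with p₋₁=1, p₋₂=0, q₋₁=0, q₋₂=1):
  k=0: a=5, p=5, q=1
  k=1: a=9, p=46, q=9
  k=2: a=2, p=97, q=19

97/19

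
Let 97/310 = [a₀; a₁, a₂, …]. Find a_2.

97 = 0·310 + 97   →  a_0 = 0
310 = 3·97 + 19   →  a_1 = 3
97 = 5·19 + 2   →  a_2 = 5

5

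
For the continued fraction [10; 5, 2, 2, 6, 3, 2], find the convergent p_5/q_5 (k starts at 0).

5561/546

Using pₖ = aₖpₖ₋₁ + pₖ₋₂, qₖ = aₖqₖ₋₁ + qₖ₋₂ (with p₋₁=1, p₋₂=0, q₋₁=0, q₋₂=1):
  k=0: a=10, p=10, q=1
  k=1: a=5, p=51, q=5
  k=2: a=2, p=112, q=11
  k=3: a=2, p=275, q=27
  k=4: a=6, p=1762, q=173
  k=5: a=3, p=5561, q=546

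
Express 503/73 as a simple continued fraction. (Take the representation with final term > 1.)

503 = 6*73 + 65
73 = 1*65 + 8
65 = 8*8 + 1
8 = 8*1 + 0  (stop)
So 503/73 = [6; 1, 8, 8].

[6; 1, 8, 8]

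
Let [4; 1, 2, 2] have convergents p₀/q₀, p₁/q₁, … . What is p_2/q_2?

14/3

Using pₖ = aₖpₖ₋₁ + pₖ₋₂, qₖ = aₖqₖ₋₁ + qₖ₋₂ (with p₋₁=1, p₋₂=0, q₋₁=0, q₋₂=1):
  k=0: a=4, p=4, q=1
  k=1: a=1, p=5, q=1
  k=2: a=2, p=14, q=3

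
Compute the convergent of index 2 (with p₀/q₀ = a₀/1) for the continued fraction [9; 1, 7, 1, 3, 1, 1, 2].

Using pₖ = aₖpₖ₋₁ + pₖ₋₂, qₖ = aₖqₖ₋₁ + qₖ₋₂ (with p₋₁=1, p₋₂=0, q₋₁=0, q₋₂=1):
  k=0: a=9, p=9, q=1
  k=1: a=1, p=10, q=1
  k=2: a=7, p=79, q=8

79/8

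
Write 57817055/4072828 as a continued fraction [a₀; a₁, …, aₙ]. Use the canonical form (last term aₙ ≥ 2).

[14; 5, 9, 3, 14, 10, 13, 15]

57817055 = 14·4072828 + 797463
4072828 = 5·797463 + 85513
797463 = 9·85513 + 27846
85513 = 3·27846 + 1975
27846 = 14·1975 + 196
1975 = 10·196 + 15
196 = 13·15 + 1
15 = 15·1 + 0  (stop)
So 57817055/4072828 = [14; 5, 9, 3, 14, 10, 13, 15].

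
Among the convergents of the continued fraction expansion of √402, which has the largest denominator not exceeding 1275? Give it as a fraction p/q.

√402 = [20; 20, 40, …] (period length 2).
Convergents:
  p_0/q_0 = 20/1
  p_1/q_1 = 401/20
  p_2/q_2 = 16060/801
  p_3/q_3 = 321601/16040
q_2 = 801 ≤ 1275 < 16040 = q_3, so the answer is 16060/801.

16060/801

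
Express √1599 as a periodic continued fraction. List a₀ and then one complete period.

[39; 1, 78]

a₀ = ⌊√1599⌋ = 39.
With m₀=0, d₀=1 and mₖ₊₁ = dₖaₖ − mₖ, dₖ₊₁ = (n − mₖ₊₁²)/dₖ, aₖ₊₁ = ⌊(a₀+mₖ₊₁)/dₖ₊₁⌋:
  k=1: m=39, d=78, a=1
  k=2: m=39, d=1, a=78
d=1 and a=2a₀=78 at k=2, so the next step gives (m, d) = (39, 78) again — its k=1 value — and the period has length 2.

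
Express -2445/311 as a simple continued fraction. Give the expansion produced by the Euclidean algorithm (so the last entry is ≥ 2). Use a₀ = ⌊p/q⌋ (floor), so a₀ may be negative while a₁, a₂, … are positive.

[-8; 7, 4, 3, 3]

-2445 = -8×311 + 43
311 = 7×43 + 10
43 = 4×10 + 3
10 = 3×3 + 1
3 = 3×1 + 0  (stop)
So -2445/311 = [-8; 7, 4, 3, 3].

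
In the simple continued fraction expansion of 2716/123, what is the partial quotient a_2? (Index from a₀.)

2716 = 22·123 + 10   →  a_0 = 22
123 = 12·10 + 3   →  a_1 = 12
10 = 3·3 + 1   →  a_2 = 3

3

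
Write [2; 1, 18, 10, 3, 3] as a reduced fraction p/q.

5798/1967

Fold from the inside: start with 3/1.
  3 + 1/3 = 10/3
  10 + 3/10 = 103/10
  18 + 10/103 = 1864/103
  1 + 103/1864 = 1967/1864
  2 + 1864/1967 = 5798/1967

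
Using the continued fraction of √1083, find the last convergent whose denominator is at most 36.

362/11

√1083 = [32; 1, 9, 1, 64, …] (period length 4).
Convergents:
  p_0/q_0 = 32/1
  p_1/q_1 = 33/1
  p_2/q_2 = 329/10
  p_3/q_3 = 362/11
  p_4/q_4 = 23497/714
q_3 = 11 ≤ 36 < 714 = q_4, so the answer is 362/11.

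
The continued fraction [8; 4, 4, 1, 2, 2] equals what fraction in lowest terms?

1145/139

Using pₖ = aₖpₖ₋₁ + pₖ₋₂ and qₖ = aₖqₖ₋₁ + qₖ₋₂:
  k=0: a=8, p=8, q=1
  k=1: a=4, p=33, q=4
  k=2: a=4, p=140, q=17
  k=3: a=1, p=173, q=21
  k=4: a=2, p=486, q=59
  k=5: a=2, p=1145, q=139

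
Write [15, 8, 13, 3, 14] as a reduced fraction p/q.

69978/4627

Using pₖ = aₖpₖ₋₁ + pₖ₋₂ and qₖ = aₖqₖ₋₁ + qₖ₋₂:
  k=0: a=15, p=15, q=1
  k=1: a=8, p=121, q=8
  k=2: a=13, p=1588, q=105
  k=3: a=3, p=4885, q=323
  k=4: a=14, p=69978, q=4627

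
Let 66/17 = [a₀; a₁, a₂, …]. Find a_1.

66 = 3·17 + 15   →  a_0 = 3
17 = 1·15 + 2   →  a_1 = 1

1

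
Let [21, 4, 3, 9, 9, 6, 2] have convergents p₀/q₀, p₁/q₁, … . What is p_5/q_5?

Using pₖ = aₖpₖ₋₁ + pₖ₋₂, qₖ = aₖqₖ₋₁ + qₖ₋₂ (with p₋₁=1, p₋₂=0, q₋₁=0, q₋₂=1):
  k=0: a=21, p=21, q=1
  k=1: a=4, p=85, q=4
  k=2: a=3, p=276, q=13
  k=3: a=9, p=2569, q=121
  k=4: a=9, p=23397, q=1102
  k=5: a=6, p=142951, q=6733

142951/6733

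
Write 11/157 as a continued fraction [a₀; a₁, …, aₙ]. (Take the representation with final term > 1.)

[0; 14, 3, 1, 2]

11 = 0×157 + 11
157 = 14×11 + 3
11 = 3×3 + 2
3 = 1×2 + 1
2 = 2×1 + 0  (stop)
So 11/157 = [0; 14, 3, 1, 2].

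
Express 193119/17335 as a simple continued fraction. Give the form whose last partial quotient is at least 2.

[11; 7, 8, 5, 8, 3, 2]

193119 = 11·17335 + 2434
17335 = 7·2434 + 297
2434 = 8·297 + 58
297 = 5·58 + 7
58 = 8·7 + 2
7 = 3·2 + 1
2 = 2·1 + 0  (stop)
So 193119/17335 = [11; 7, 8, 5, 8, 3, 2].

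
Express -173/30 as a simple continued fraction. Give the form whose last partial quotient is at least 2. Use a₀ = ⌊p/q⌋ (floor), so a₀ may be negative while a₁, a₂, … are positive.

-173 = -6×30 + 7
30 = 4×7 + 2
7 = 3×2 + 1
2 = 2×1 + 0  (stop)
So -173/30 = [-6; 4, 3, 2].

[-6; 4, 3, 2]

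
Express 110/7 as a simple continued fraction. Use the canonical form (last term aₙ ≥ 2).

[15; 1, 2, 2]

110 = 15×7 + 5
7 = 1×5 + 2
5 = 2×2 + 1
2 = 2×1 + 0  (stop)
So 110/7 = [15; 1, 2, 2].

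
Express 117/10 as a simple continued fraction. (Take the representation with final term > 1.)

[11; 1, 2, 3]

117 = 11*10 + 7
10 = 1*7 + 3
7 = 2*3 + 1
3 = 3*1 + 0  (stop)
So 117/10 = [11; 1, 2, 3].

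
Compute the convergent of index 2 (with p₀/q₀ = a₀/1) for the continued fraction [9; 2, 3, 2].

Using pₖ = aₖpₖ₋₁ + pₖ₋₂, qₖ = aₖqₖ₋₁ + qₖ₋₂ (with p₋₁=1, p₋₂=0, q₋₁=0, q₋₂=1):
  k=0: a=9, p=9, q=1
  k=1: a=2, p=19, q=2
  k=2: a=3, p=66, q=7

66/7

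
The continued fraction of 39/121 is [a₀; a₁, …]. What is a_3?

39 = 0·121 + 39   →  a_0 = 0
121 = 3·39 + 4   →  a_1 = 3
39 = 9·4 + 3   →  a_2 = 9
4 = 1·3 + 1   →  a_3 = 1

1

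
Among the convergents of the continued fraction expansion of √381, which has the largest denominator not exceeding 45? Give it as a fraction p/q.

527/27

√381 = [19; 1, 1, 12, 1, 1, 38, …] (period length 6).
Convergents:
  p_0/q_0 = 19/1
  p_1/q_1 = 20/1
  p_2/q_2 = 39/2
  p_3/q_3 = 488/25
  p_4/q_4 = 527/27
  p_5/q_5 = 1015/52
q_4 = 27 ≤ 45 < 52 = q_5, so the answer is 527/27.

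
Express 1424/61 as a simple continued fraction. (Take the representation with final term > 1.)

1424 = 23·61 + 21
61 = 2·21 + 19
21 = 1·19 + 2
19 = 9·2 + 1
2 = 2·1 + 0  (stop)
So 1424/61 = [23; 2, 1, 9, 2].

[23; 2, 1, 9, 2]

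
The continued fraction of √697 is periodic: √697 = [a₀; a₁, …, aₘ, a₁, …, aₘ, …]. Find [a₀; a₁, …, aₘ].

[26; 2, 2, 52]

a₀ = ⌊√697⌋ = 26.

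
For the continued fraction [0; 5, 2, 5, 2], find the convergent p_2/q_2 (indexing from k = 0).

Using pₖ = aₖpₖ₋₁ + pₖ₋₂, qₖ = aₖqₖ₋₁ + qₖ₋₂ (with p₋₁=1, p₋₂=0, q₋₁=0, q₋₂=1):
  k=0: a=0, p=0, q=1
  k=1: a=5, p=1, q=5
  k=2: a=2, p=2, q=11

2/11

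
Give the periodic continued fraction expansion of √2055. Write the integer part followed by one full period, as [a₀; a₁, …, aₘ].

[45; 3, 90]

a₀ = ⌊√2055⌋ = 45.
With m₀=0, d₀=1 and mₖ₊₁ = dₖaₖ − mₖ, dₖ₊₁ = (n − mₖ₊₁²)/dₖ, aₖ₊₁ = ⌊(a₀+mₖ₊₁)/dₖ₊₁⌋:
  k=1: m=45, d=30, a=3
  k=2: m=45, d=1, a=90
d=1 and a=2a₀=90 at k=2, so the next step gives (m, d) = (45, 30) again — its k=1 value — and the period has length 2.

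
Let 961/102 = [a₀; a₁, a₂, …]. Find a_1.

961 = 9·102 + 43   →  a_0 = 9
102 = 2·43 + 16   →  a_1 = 2

2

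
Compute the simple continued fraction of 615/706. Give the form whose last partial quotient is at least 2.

[0; 1, 6, 1, 3, 7, 3]

615 = 0·706 + 615
706 = 1·615 + 91
615 = 6·91 + 69
91 = 1·69 + 22
69 = 3·22 + 3
22 = 7·3 + 1
3 = 3·1 + 0  (stop)
So 615/706 = [0; 1, 6, 1, 3, 7, 3].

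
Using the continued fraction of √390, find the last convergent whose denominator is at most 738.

√390 = [19; 1, 2, 1, 38, …] (period length 4).
Convergents:
  p_0/q_0 = 19/1
  p_1/q_1 = 20/1
  p_2/q_2 = 59/3
  p_3/q_3 = 79/4
  p_4/q_4 = 3061/155
  p_5/q_5 = 3140/159
  p_6/q_6 = 9341/473
  p_7/q_7 = 12481/632
  p_8/q_8 = 483619/24489
q_7 = 632 ≤ 738 < 24489 = q_8, so the answer is 12481/632.

12481/632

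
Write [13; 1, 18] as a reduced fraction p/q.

Using pₖ = aₖpₖ₋₁ + pₖ₋₂ and qₖ = aₖqₖ₋₁ + qₖ₋₂:
  k=0: a=13, p=13, q=1
  k=1: a=1, p=14, q=1
  k=2: a=18, p=265, q=19

265/19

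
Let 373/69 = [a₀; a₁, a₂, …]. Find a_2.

373 = 5·69 + 28   →  a_0 = 5
69 = 2·28 + 13   →  a_1 = 2
28 = 2·13 + 2   →  a_2 = 2

2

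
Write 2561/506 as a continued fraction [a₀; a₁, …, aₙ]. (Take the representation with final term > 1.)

[5; 16, 3, 10]

2561 = 5×506 + 31
506 = 16×31 + 10
31 = 3×10 + 1
10 = 10×1 + 0  (stop)
So 2561/506 = [5; 16, 3, 10].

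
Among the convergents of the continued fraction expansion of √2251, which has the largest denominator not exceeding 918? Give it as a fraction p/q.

20164/425

√2251 = [47; 2, 4, 47, 4, 2, 94, …] (period length 6).
Convergents:
  p_0/q_0 = 47/1
  p_1/q_1 = 95/2
  p_2/q_2 = 427/9
  p_3/q_3 = 20164/425
  p_4/q_4 = 81083/1709
q_3 = 425 ≤ 918 < 1709 = q_4, so the answer is 20164/425.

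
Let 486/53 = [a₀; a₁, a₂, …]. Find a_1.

5

486 = 9·53 + 9   →  a_0 = 9
53 = 5·9 + 8   →  a_1 = 5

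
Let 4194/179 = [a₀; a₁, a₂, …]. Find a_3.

12

4194 = 23·179 + 77   →  a_0 = 23
179 = 2·77 + 25   →  a_1 = 2
77 = 3·25 + 2   →  a_2 = 3
25 = 12·2 + 1   →  a_3 = 12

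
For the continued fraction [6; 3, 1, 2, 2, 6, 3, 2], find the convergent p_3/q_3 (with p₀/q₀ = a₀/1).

69/11

Using pₖ = aₖpₖ₋₁ + pₖ₋₂, qₖ = aₖqₖ₋₁ + qₖ₋₂ (with p₋₁=1, p₋₂=0, q₋₁=0, q₋₂=1):
  k=0: a=6, p=6, q=1
  k=1: a=3, p=19, q=3
  k=2: a=1, p=25, q=4
  k=3: a=2, p=69, q=11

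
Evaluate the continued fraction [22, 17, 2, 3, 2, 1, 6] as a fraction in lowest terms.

Using pₖ = aₖpₖ₋₁ + pₖ₋₂ and qₖ = aₖqₖ₋₁ + qₖ₋₂:
  k=0: a=22, p=22, q=1
  k=1: a=17, p=375, q=17
  k=2: a=2, p=772, q=35
  k=3: a=3, p=2691, q=122
  k=4: a=2, p=6154, q=279
  k=5: a=1, p=8845, q=401
  k=6: a=6, p=59224, q=2685

59224/2685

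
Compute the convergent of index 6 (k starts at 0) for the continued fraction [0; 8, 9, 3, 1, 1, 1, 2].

102/827

Using pₖ = aₖpₖ₋₁ + pₖ₋₂, qₖ = aₖqₖ₋₁ + qₖ₋₂ (with p₋₁=1, p₋₂=0, q₋₁=0, q₋₂=1):
  k=0: a=0, p=0, q=1
  k=1: a=8, p=1, q=8
  k=2: a=9, p=9, q=73
  k=3: a=3, p=28, q=227
  k=4: a=1, p=37, q=300
  k=5: a=1, p=65, q=527
  k=6: a=1, p=102, q=827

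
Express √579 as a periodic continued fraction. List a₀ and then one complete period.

a₀ = ⌊√579⌋ = 24.
With m₀=0, d₀=1 and mₖ₊₁ = dₖaₖ − mₖ, dₖ₊₁ = (n − mₖ₊₁²)/dₖ, aₖ₊₁ = ⌊(a₀+mₖ₊₁)/dₖ₊₁⌋:
  k=1: m=24, d=3, a=16
  k=2: m=24, d=1, a=48
d=1 and a=2a₀=48 at k=2, so the next step gives (m, d) = (24, 3) again — its k=1 value — and the period has length 2.

[24; 16, 48]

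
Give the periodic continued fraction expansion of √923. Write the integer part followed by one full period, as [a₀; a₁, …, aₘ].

a₀ = ⌊√923⌋ = 30.
With m₀=0, d₀=1 and mₖ₊₁ = dₖaₖ − mₖ, dₖ₊₁ = (n − mₖ₊₁²)/dₖ, aₖ₊₁ = ⌊(a₀+mₖ₊₁)/dₖ₊₁⌋:
  k=1: m=30, d=23, a=2
  k=2: m=16, d=29, a=1
  k=3: m=13, d=26, a=1
  k=4: m=13, d=29, a=1
  k=5: m=16, d=23, a=2
  k=6: m=30, d=1, a=60
d=1 and a=2a₀=60 at k=6, so the next step gives (m, d) = (30, 23) again — its k=1 value — and the period has length 6.

[30; 2, 1, 1, 1, 2, 60]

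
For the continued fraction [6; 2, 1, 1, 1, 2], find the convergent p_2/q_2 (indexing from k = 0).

Using pₖ = aₖpₖ₋₁ + pₖ₋₂, qₖ = aₖqₖ₋₁ + qₖ₋₂ (with p₋₁=1, p₋₂=0, q₋₁=0, q₋₂=1):
  k=0: a=6, p=6, q=1
  k=1: a=2, p=13, q=2
  k=2: a=1, p=19, q=3

19/3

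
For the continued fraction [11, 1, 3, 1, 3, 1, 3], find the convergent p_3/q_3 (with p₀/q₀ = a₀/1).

Using pₖ = aₖpₖ₋₁ + pₖ₋₂, qₖ = aₖqₖ₋₁ + qₖ₋₂ (with p₋₁=1, p₋₂=0, q₋₁=0, q₋₂=1):
  k=0: a=11, p=11, q=1
  k=1: a=1, p=12, q=1
  k=2: a=3, p=47, q=4
  k=3: a=1, p=59, q=5

59/5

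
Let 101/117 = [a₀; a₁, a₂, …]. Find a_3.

3

101 = 0·117 + 101   →  a_0 = 0
117 = 1·101 + 16   →  a_1 = 1
101 = 6·16 + 5   →  a_2 = 6
16 = 3·5 + 1   →  a_3 = 3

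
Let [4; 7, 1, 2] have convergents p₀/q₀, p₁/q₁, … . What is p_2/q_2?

33/8

Using pₖ = aₖpₖ₋₁ + pₖ₋₂, qₖ = aₖqₖ₋₁ + qₖ₋₂ (with p₋₁=1, p₋₂=0, q₋₁=0, q₋₂=1):
  k=0: a=4, p=4, q=1
  k=1: a=7, p=29, q=7
  k=2: a=1, p=33, q=8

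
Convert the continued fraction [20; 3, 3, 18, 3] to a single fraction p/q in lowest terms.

11348/559

Fold from the inside: start with 3/1.
  18 + 1/3 = 55/3
  3 + 3/55 = 168/55
  3 + 55/168 = 559/168
  20 + 168/559 = 11348/559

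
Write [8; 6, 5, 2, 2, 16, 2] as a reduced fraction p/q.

46089/5647

Fold from the inside: start with 2/1.
  16 + 1/2 = 33/2
  2 + 2/33 = 68/33
  2 + 33/68 = 169/68
  5 + 68/169 = 913/169
  6 + 169/913 = 5647/913
  8 + 913/5647 = 46089/5647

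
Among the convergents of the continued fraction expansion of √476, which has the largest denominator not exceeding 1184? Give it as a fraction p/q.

√476 = [21; 1, 4, 2, 10, 2, 4, 1, 42, …] (period length 8).
Convergents:
  p_0/q_0 = 21/1
  p_1/q_1 = 22/1
  p_2/q_2 = 109/5
  p_3/q_3 = 240/11
  p_4/q_4 = 2509/115
  p_5/q_5 = 5258/241
  p_6/q_6 = 23541/1079
  p_7/q_7 = 28799/1320
q_6 = 1079 ≤ 1184 < 1320 = q_7, so the answer is 23541/1079.

23541/1079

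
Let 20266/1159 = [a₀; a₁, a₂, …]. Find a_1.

2

20266 = 17·1159 + 563   →  a_0 = 17
1159 = 2·563 + 33   →  a_1 = 2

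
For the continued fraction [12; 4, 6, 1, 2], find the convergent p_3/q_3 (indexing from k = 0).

Using pₖ = aₖpₖ₋₁ + pₖ₋₂, qₖ = aₖqₖ₋₁ + qₖ₋₂ (with p₋₁=1, p₋₂=0, q₋₁=0, q₋₂=1):
  k=0: a=12, p=12, q=1
  k=1: a=4, p=49, q=4
  k=2: a=6, p=306, q=25
  k=3: a=1, p=355, q=29

355/29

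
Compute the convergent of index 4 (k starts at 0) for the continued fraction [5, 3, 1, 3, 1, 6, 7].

100/19

Using pₖ = aₖpₖ₋₁ + pₖ₋₂, qₖ = aₖqₖ₋₁ + qₖ₋₂ (with p₋₁=1, p₋₂=0, q₋₁=0, q₋₂=1):
  k=0: a=5, p=5, q=1
  k=1: a=3, p=16, q=3
  k=2: a=1, p=21, q=4
  k=3: a=3, p=79, q=15
  k=4: a=1, p=100, q=19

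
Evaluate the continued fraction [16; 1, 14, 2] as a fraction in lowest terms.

Using pₖ = aₖpₖ₋₁ + pₖ₋₂ and qₖ = aₖqₖ₋₁ + qₖ₋₂:
  k=0: a=16, p=16, q=1
  k=1: a=1, p=17, q=1
  k=2: a=14, p=254, q=15
  k=3: a=2, p=525, q=31

525/31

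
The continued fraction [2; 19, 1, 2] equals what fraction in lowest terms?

121/59

Fold from the inside: start with 2/1.
  1 + 1/2 = 3/2
  19 + 2/3 = 59/3
  2 + 3/59 = 121/59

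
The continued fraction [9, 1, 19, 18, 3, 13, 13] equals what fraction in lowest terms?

Fold from the inside: start with 13/1.
  13 + 1/13 = 170/13
  3 + 13/170 = 523/170
  18 + 170/523 = 9584/523
  19 + 523/9584 = 182619/9584
  1 + 9584/182619 = 192203/182619
  9 + 182619/192203 = 1912446/192203

1912446/192203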